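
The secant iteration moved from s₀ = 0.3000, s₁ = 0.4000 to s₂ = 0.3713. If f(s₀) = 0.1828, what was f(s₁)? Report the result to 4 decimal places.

The secant line through (0.3000, 0.1828) and (0.4000, f(s₁)) crosses zero at s₂ = 0.3713.
So (0.3000, 0.1828), (0.4000, f(s₁)), (0.3713, 0) are collinear:
f(s₁) = 0.1828 · (0.4000 − 0.3713) / (0.3000 − 0.3713) = 0.1828 · (0.028700)/(-0.071300) = -0.073581

-0.0736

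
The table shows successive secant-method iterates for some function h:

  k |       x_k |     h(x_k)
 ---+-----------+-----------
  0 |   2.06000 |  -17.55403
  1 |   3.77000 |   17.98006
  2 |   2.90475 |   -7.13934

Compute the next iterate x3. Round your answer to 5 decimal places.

x3 = 2.90475 − (-7.13934)·(2.90475 − 3.77000) / (-7.13934 − 17.98006)
   = 2.90475 − (6.1773139)/(-25.1194000) = 3.1506681

3.15067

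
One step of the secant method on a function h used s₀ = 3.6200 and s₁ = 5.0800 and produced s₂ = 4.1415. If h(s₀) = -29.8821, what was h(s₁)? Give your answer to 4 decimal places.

53.7763

The secant line through (3.6200, -29.8821) and (5.0800, h(s₁)) crosses zero at s₂ = 4.1415.
So (3.6200, -29.8821), (5.0800, h(s₁)), (4.1415, 0) are collinear:
h(s₁) = -29.8821 · (5.0800 − 4.1415) / (3.6200 − 4.1415) = -29.8821 · (0.938500)/(-0.521500) = 53.776320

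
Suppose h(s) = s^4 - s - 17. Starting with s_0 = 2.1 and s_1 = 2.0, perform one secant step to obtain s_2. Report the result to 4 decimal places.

h(2.1) = 0.348100, h(2.0) = -3.000000
s_2 = 2.000000 − (-3.000000)·(2.000000 − 2.100000) / (-3.000000 − 0.348100) = 2.000000 − (0.300000)/(-3.348100) = 2.089603

2.0896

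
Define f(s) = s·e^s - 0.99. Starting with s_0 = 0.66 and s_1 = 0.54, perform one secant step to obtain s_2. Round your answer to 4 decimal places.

f(0.66) = 0.286963, f(0.54) = -0.063356
s_2 = 0.540000 − (-0.063356)·(0.540000 − 0.660000) / (-0.063356 − 0.286963) = 0.540000 − (0.007603)/(-0.350319) = 0.561702

0.5617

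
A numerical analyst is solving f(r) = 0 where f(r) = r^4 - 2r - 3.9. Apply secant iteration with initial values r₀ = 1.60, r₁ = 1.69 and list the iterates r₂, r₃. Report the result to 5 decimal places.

f(1.60) = -0.5464000, f(1.69) = 0.8773072
r₂ = 1.6900000 − 0.8773072·(1.6900000 − 1.6000000) / (0.8773072 − (-0.5464000)) = 1.6900000 − (0.0789576)/(1.4237072) = 1.6345408
f(1.6345408) = -0.0309743
r₃ = 1.6345408 − (-0.0309743)·(1.6345408 − 1.6900000) / (-0.0309743 − 0.8773072) = 1.6345408 − (0.0017178)/(-0.9082815) = 1.6364321

1.63454, 1.63643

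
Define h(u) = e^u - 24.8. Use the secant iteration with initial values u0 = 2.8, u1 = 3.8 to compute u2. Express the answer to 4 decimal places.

h(2.8) = -8.355353, h(3.8) = 19.901184
u2 = 3.800000 − 19.901184·(3.800000 − 2.800000) / (19.901184 − (-8.355353)) = 3.800000 − (19.901184)/(28.256538) = 3.095696

3.0957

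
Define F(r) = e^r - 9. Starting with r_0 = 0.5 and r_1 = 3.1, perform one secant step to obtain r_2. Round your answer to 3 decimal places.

1.430

F(0.5) = -7.35128, F(3.1) = 13.19795
r_2 = 3.10000 − 13.19795·(3.10000 − 0.50000) / (13.19795 − (-7.35128)) = 3.10000 − (34.31467)/(20.54923) = 1.43012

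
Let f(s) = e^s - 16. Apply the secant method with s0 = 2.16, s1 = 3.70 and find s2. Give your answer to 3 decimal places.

2.515

f(2.16) = -7.32886, f(3.70) = 24.44730
s2 = 3.70000 − 24.44730·(3.70000 − 2.16000) / (24.44730 − (-7.32886)) = 3.70000 − (37.64885)/(31.77617) = 2.51519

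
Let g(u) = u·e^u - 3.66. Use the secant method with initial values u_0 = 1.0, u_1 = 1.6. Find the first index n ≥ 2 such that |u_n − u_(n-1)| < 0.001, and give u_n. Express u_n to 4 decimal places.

g(1.0) = -0.941718, g(1.6) = 4.264852
u_2 = 1.600000 − 4.264852·(0.600000)/(5.206570) = 1.108523;  |Δ| = 0.491477
g(1.108523) = -0.301310
u_3 = 1.108523 − (-0.301310)·(-0.491477)/(-4.566162) = 1.140954;  |Δ| = 0.032431
g(1.140954) = -0.089095
u_4 = 1.140954 − (-0.089095)·(0.032431)/(0.212215) = 1.154570;  |Δ| = 0.013616
g(1.154570) = 0.003057
u_5 = 1.154570 − 0.003057·(0.013616)/(0.092152) = 1.154118;  |Δ| = 0.000452
|u_5 − u_4| = 0.000452 < 0.001

n = 5, u_n = 1.1541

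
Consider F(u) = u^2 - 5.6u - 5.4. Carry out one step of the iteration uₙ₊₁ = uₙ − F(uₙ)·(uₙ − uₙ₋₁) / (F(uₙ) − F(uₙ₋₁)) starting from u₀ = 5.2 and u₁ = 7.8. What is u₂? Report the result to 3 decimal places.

F(5.2) = -7.48000, F(7.8) = 11.76000
u₂ = 7.80000 − 11.76000·(7.80000 − 5.20000) / (11.76000 − (-7.48000)) = 7.80000 − (30.57600)/(19.24000) = 6.21081

6.211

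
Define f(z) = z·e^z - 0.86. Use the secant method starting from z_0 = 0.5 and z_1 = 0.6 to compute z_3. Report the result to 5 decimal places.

0.51417

f(0.5) = -0.0356394, f(0.6) = 0.2332713
z_2 = 0.6000000 − 0.2332713·(0.6000000 − 0.5000000) / (0.2332713 − (-0.0356394)) = 0.6000000 − (0.0233271)/(0.2689106) = 0.5132532
f(0.5132532) = -0.0024988
z_3 = 0.5132532 − (-0.0024988)·(0.5132532 − 0.6000000) / (-0.0024988 − 0.2332713) = 0.5132532 − (0.0002168)/(-0.2357701) = 0.5141726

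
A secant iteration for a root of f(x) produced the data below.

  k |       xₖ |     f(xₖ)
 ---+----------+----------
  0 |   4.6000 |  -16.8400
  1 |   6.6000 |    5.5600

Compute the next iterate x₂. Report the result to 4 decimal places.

x₂ = 6.6000 − 5.5600·(6.6000 − 4.6000) / (5.5600 − (-16.8400))
   = 6.6000 − (11.120000)/(22.400000) = 6.103571

6.1036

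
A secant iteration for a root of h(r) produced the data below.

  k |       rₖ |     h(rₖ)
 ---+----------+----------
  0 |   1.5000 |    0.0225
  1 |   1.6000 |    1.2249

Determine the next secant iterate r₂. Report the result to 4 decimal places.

r₂ = 1.6000 − 1.2249·(1.6000 − 1.5000) / (1.2249 − 0.0225)
   = 1.6000 − (0.122490)/(1.202400) = 1.498129

1.4981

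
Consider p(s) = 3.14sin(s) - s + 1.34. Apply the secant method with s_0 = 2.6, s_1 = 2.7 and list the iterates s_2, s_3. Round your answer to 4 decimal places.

2.6952, 2.6953

p(2.6) = 0.358674, p(2.7) = -0.018027
s_2 = 2.700000 − (-0.018027)·(2.700000 − 2.600000) / (-0.018027 − 0.358674) = 2.700000 − (-0.001803)/(-0.376701) = 2.695214
p(2.695214) = 0.000328
s_3 = 2.695214 − 0.000328·(2.695214 − 2.700000) / (0.000328 − (-0.018027)) = 2.695214 − (-0.000002)/(0.018355) = 2.695300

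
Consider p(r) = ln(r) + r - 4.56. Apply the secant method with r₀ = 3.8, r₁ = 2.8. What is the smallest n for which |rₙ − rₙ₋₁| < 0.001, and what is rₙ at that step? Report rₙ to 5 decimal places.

n = 4, rₙ = 3.35080

p(3.8) = 0.5750011, p(2.8) = -0.7303806
r₂ = 2.8000000 − (-0.7303806)·(-1.0000000)/(-1.3053816) = 3.3595150;  |Δ| = 0.5595150
p(3.3595150) = 0.0113116
r₃ = 3.3595150 − 0.0113116·(0.5595150)/(0.7416922) = 3.3509818;  |Δ| = 0.0085332
p(3.3509818) = 0.0002352
r₄ = 3.3509818 − 0.0002352·(-0.0085332)/(-0.0110764) = 3.3508006;  |Δ| = 0.0001812
|r₄ − r₃| = 0.0001812 < 0.001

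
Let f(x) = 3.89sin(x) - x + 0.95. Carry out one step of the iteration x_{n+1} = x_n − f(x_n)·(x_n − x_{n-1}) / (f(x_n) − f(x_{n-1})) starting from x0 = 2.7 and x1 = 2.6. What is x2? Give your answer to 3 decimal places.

f(2.7) = -0.08749, f(2.6) = 0.35530
x2 = 2.60000 − 0.35530·(2.60000 − 2.70000) / (0.35530 − (-0.08749)) = 2.60000 − (-0.03553)/(0.44279) = 2.68024

2.680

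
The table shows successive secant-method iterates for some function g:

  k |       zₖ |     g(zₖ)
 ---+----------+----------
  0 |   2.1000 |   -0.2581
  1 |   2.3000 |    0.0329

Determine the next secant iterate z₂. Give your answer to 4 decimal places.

z₂ = 2.3000 − 0.0329·(2.3000 − 2.1000) / (0.0329 − (-0.2581))
   = 2.3000 − (0.006580)/(0.291000) = 2.277388

2.2774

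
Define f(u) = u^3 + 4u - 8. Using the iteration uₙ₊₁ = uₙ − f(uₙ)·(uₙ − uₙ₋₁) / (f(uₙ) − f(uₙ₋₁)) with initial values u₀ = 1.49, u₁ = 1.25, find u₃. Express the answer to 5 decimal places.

f(1.49) = 1.2679490, f(1.25) = -1.0468750
u₂ = 1.2500000 − (-1.0468750)·(1.2500000 − 1.4900000) / (-1.0468750 − 1.2679490) = 1.2500000 − (0.2512500)/(-2.3148240) = 1.3585396
f(1.3585396) = -0.0584807
u₃ = 1.3585396 − (-0.0584807)·(1.3585396 − 1.2500000) / (-0.0584807 − (-1.0468750)) = 1.3585396 − (-0.0063475)/(0.9883943) = 1.3649616

1.36496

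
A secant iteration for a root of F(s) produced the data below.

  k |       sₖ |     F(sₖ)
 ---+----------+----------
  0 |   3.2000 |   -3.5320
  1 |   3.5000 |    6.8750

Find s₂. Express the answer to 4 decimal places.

s₂ = 3.5000 − 6.8750·(3.5000 − 3.2000) / (6.8750 − (-3.5320))
   = 3.5000 − (2.062500)/(10.407000) = 3.301816

3.3018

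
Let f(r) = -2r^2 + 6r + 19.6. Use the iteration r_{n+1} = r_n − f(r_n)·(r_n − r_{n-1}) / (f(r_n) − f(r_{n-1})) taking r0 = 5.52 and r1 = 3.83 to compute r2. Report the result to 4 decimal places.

f(5.52) = -8.220800, f(3.83) = 13.242200
r2 = 3.830000 − 13.242200·(3.830000 − 5.520000) / (13.242200 − (-8.220800)) = 3.830000 − (-22.379318)/(21.463000) = 4.872693

4.8727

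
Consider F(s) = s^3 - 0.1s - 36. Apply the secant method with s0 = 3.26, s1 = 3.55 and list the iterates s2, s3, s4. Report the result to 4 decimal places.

3.3084, 3.3118, 3.3120

F(3.26) = -1.680024, F(3.55) = 8.383875
s2 = 3.550000 − 8.383875·(3.550000 − 3.260000) / (8.383875 − (-1.680024)) = 3.550000 − (2.431324)/(10.063899) = 3.308411
F(3.308411) = -0.118341
s3 = 3.308411 − (-0.118341)·(3.308411 − 3.550000) / (-0.118341 − 8.383875) = 3.308411 − (0.028590)/(-8.502216) = 3.311774
F(3.311774) = -0.008147
s4 = 3.311774 − (-0.008147)·(3.311774 − 3.308411) / (-0.008147 − (-0.118341)) = 3.311774 − (-0.000027)/(0.110194) = 3.312023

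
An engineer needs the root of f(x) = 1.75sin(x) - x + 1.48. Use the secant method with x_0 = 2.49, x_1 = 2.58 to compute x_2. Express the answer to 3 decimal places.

f(2.49) = 0.05129, f(2.58) = -0.16806
x_2 = 2.58000 − (-0.16806)·(2.58000 − 2.49000) / (-0.16806 − 0.05129) = 2.58000 − (-0.01513)/(-0.21936) = 2.51105

2.511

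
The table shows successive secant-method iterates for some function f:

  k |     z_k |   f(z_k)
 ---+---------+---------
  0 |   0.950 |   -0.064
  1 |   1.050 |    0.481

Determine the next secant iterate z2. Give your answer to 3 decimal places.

z2 = 1.050 − 0.481·(1.050 − 0.950) / (0.481 − (-0.064))
   = 1.050 − (0.04810)/(0.54500) = 0.96174

0.962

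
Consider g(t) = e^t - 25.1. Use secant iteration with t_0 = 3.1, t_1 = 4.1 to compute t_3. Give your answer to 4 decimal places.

3.2052

g(3.1) = -2.902049, g(4.1) = 35.240288
t_2 = 4.100000 − 35.240288·(4.100000 − 3.100000) / (35.240288 − (-2.902049)) = 4.100000 − (35.240288)/(38.142336) = 3.176085
g(3.176085) = -1.147212
t_3 = 3.176085 − (-1.147212)·(3.176085 − 4.100000) / (-1.147212 − 35.240288) = 3.176085 − (1.059927)/(-36.387500) = 3.205214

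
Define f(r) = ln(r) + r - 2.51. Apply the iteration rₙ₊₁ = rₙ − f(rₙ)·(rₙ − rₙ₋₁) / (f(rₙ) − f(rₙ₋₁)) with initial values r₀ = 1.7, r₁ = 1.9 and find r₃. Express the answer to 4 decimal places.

1.8792

f(1.7) = -0.279372, f(1.9) = 0.031854
r₂ = 1.900000 − 0.031854·(1.900000 − 1.700000) / (0.031854 − (-0.279372)) = 1.900000 − (0.006371)/(0.311226) = 1.879530
f(1.879530) = 0.000552
r₃ = 1.879530 − 0.000552·(1.879530 − 1.900000) / (0.000552 − 0.031854) = 1.879530 − (-0.000011)/(-0.031302) = 1.879169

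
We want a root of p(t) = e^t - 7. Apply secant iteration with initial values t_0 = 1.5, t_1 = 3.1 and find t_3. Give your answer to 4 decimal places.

1.8412

p(1.5) = -2.518311, p(3.1) = 15.197951
t_2 = 3.100000 − 15.197951·(3.100000 − 1.500000) / (15.197951 − (-2.518311)) = 3.100000 − (24.316722)/(17.716262) = 1.727435
p(1.727435) = -1.373796
t_3 = 1.727435 − (-1.373796)·(1.727435 − 3.100000) / (-1.373796 − 15.197951) = 1.727435 − (1.885624)/(-16.571747) = 1.841220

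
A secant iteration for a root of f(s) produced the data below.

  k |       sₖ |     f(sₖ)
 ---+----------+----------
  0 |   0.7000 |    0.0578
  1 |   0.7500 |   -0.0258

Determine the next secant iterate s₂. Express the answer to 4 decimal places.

0.7346

s₂ = 0.7500 − (-0.0258)·(0.7500 − 0.7000) / (-0.0258 − 0.0578)
   = 0.7500 − (-0.001290)/(-0.083600) = 0.734569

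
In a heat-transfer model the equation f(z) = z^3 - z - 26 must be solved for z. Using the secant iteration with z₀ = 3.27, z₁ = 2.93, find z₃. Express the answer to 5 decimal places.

f(3.27) = 5.6957830, f(2.93) = -3.7762430
z₂ = 2.9300000 − (-3.7762430)·(2.9300000 − 3.2700000) / (-3.7762430 − 5.6957830) = 2.9300000 − (1.2839226)/(-9.4720260) = 3.0655489
f(3.0655489) = -0.2567773
z₃ = 3.0655489 − (-0.2567773)·(3.0655489 − 2.9300000) / (-0.2567773 − (-3.7762430)) = 3.0655489 − (-0.0348059)/(3.5194657) = 3.0754384

3.07544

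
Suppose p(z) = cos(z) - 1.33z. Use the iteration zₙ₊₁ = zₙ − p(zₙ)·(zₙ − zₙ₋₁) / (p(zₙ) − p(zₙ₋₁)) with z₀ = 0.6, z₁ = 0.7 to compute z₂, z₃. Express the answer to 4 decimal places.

0.6141, 0.6144

p(0.6) = 0.027336, p(0.7) = -0.166158
z₂ = 0.700000 − (-0.166158)·(0.700000 − 0.600000) / (-0.166158 − 0.027336) = 0.700000 − (-0.016616)/(-0.193493) = 0.614127
p(0.614127) = 0.000487
z₃ = 0.614127 − 0.000487·(0.614127 − 0.700000) / (0.000487 − (-0.166158)) = 0.614127 − (-0.000042)/(0.166645) = 0.614378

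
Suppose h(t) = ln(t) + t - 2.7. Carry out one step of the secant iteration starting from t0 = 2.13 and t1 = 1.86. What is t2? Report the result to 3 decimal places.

2.006

h(2.13) = 0.18612, h(1.86) = -0.21942
t2 = 1.86000 − (-0.21942)·(1.86000 − 2.13000) / (-0.21942 − 0.18612) = 1.86000 − (0.05924)/(-0.40555) = 2.00609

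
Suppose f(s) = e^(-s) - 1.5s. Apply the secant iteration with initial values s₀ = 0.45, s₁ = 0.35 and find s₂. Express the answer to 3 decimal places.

0.433

f(0.45) = -0.03737, f(0.35) = 0.17969
s₂ = 0.35000 − 0.17969·(0.35000 − 0.45000) / (0.17969 − (-0.03737)) = 0.35000 − (-0.01797)/(0.21706) = 0.43278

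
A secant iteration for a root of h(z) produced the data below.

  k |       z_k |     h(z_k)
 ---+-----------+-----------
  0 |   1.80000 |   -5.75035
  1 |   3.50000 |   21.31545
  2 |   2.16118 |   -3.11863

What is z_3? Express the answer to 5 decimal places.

2.33206

z_3 = 2.16118 − (-3.11863)·(2.16118 − 3.50000) / (-3.11863 − 21.31545)
   = 2.16118 − (4.1752842)/(-24.4340800) = 2.3320595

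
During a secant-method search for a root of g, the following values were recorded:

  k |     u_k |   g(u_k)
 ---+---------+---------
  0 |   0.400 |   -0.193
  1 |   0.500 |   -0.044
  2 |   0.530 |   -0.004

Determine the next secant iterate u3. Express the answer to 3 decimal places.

0.533

u3 = 0.530 − (-0.004)·(0.530 − 0.500) / (-0.004 − (-0.044))
   = 0.530 − (-0.00012)/(0.04000) = 0.53300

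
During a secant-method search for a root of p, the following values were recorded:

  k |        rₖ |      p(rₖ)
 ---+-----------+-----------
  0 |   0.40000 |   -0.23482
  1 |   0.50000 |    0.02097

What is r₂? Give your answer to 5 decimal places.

r₂ = 0.50000 − 0.02097·(0.50000 − 0.40000) / (0.02097 − (-0.23482))
   = 0.50000 − (0.0020970)/(0.2557900) = 0.4918019

0.49180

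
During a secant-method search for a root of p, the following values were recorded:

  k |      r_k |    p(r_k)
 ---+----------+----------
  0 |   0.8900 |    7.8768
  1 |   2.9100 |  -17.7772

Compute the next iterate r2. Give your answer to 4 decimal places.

r2 = 2.9100 − (-17.7772)·(2.9100 − 0.8900) / (-17.7772 − 7.8768)
   = 2.9100 − (-35.909944)/(-25.654000) = 1.510220

1.5102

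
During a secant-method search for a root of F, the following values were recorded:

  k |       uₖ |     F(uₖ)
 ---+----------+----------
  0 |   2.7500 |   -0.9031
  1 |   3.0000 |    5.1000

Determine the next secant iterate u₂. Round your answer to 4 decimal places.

u₂ = 3.0000 − 5.1000·(3.0000 − 2.7500) / (5.1000 − (-0.9031))
   = 3.0000 − (1.275000)/(6.003100) = 2.787610

2.7876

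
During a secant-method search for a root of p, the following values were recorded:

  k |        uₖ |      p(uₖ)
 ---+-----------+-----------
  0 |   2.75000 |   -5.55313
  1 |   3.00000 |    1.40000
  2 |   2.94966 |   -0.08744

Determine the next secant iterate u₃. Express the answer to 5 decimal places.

u₃ = 2.94966 − (-0.08744)·(2.94966 − 3.00000) / (-0.08744 − 1.40000)
   = 2.94966 − (0.0044017)/(-1.4874400) = 2.9526193

2.95262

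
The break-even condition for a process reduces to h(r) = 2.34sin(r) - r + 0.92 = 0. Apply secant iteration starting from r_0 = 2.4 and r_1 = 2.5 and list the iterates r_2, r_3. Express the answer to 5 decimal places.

h(2.4) = 0.1005838, h(2.5) = -0.1795752
r_2 = 2.5000000 − (-0.1795752)·(2.5000000 − 2.4000000) / (-0.1795752 − 0.1005838) = 2.5000000 − (-0.0179575)/(-0.2801590) = 2.4359024
h(2.4359024) = 0.0017265
r_3 = 2.4359024 − 0.0017265·(2.4359024 − 2.5000000) / (0.0017265 − (-0.1795752)) = 2.4359024 − (-0.0001107)/(0.1813017) = 2.4365128

2.43590, 2.43651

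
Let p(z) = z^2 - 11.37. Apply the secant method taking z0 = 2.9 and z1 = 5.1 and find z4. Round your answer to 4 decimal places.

p(2.9) = -2.960000, p(5.1) = 14.640000
z2 = 5.100000 − 14.640000·(5.100000 − 2.900000) / (14.640000 − (-2.960000)) = 5.100000 − (32.208000)/(17.600000) = 3.270000
p(3.270000) = -0.677100
z3 = 3.270000 − (-0.677100)·(3.270000 − 5.100000) / (-0.677100 − 14.640000) = 3.270000 − (1.239093)/(-15.317100) = 3.350896
p(3.350896) = -0.141496
z4 = 3.350896 − (-0.141496)·(3.350896 − 3.270000) / (-0.141496 − (-0.677100)) = 3.350896 − (-0.011446)/(0.535604) = 3.372267

3.3723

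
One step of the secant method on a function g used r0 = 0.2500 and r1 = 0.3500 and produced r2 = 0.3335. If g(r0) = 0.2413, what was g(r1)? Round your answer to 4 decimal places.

-0.0477

The secant line through (0.2500, 0.2413) and (0.3500, g(r1)) crosses zero at r2 = 0.3335.
So (0.2500, 0.2413), (0.3500, g(r1)), (0.3335, 0) are collinear:
g(r1) = 0.2413 · (0.3500 − 0.3335) / (0.2500 − 0.3335) = 0.2413 · (0.016500)/(-0.083500) = -0.047682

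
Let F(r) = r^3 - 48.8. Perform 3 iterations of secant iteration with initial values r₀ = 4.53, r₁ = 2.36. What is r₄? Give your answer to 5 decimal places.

3.63965

F(4.53) = 44.1596770, F(2.36) = -35.6557440
r₂ = 2.3600000 − (-35.6557440)·(2.3600000 − 4.5300000) / (-35.6557440 − 44.1596770) = 2.3600000 − (77.3729645)/(-79.8154210) = 3.3293987
F(3.3293987) = -11.8939630
r₃ = 3.3293987 − (-11.8939630)·(3.3293987 − 2.3600000) / (-11.8939630 − (-35.6557440)) = 3.3293987 − (-11.5299922)/(23.7617810) = 3.8146313
F(3.8146313) = 6.7082736
r₄ = 3.8146313 − 6.7082736·(3.8146313 − 3.3293987) / (6.7082736 − (-11.8939630)) = 3.8146313 − (3.2550734)/(18.6022366) = 3.6396484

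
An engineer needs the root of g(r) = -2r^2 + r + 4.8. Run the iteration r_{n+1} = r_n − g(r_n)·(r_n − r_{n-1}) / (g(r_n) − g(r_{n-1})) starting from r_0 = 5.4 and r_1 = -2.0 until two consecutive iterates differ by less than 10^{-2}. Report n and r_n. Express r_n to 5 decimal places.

n = 6, r_n = -1.31931

g(5.4) = -48.1200000, g(-2.0) = -5.2000000
r_2 = -2.0000000 − (-5.2000000)·(-7.4000000)/(42.9200000) = -2.8965517;  |Δ| = 0.8965517
g(-2.8965517) = -14.8765755
r_3 = -2.8965517 − (-14.8765755)·(-0.8965517)/(-9.6765755) = -1.5182109;  |Δ| = 1.3783409
g(-1.5182109) = -1.3281393
r_4 = -1.5182109 − (-1.3281393)·(1.3783409)/(13.5484362) = -1.3830935;  |Δ| = 0.1351173
g(-1.3830935) = -0.4089889
r_5 = -1.3830935 − (-0.4089889)·(0.1351173)/(0.9191504) = -1.3229712;  |Δ| = 0.0601224
g(-1.3229712) = -0.0234765
r_6 = -1.3229712 − (-0.0234765)·(0.0601224)/(0.3855124) = -1.3193099;  |Δ| = 0.0036613
|r_6 − r_5| = 0.0036613 < 10^{-2}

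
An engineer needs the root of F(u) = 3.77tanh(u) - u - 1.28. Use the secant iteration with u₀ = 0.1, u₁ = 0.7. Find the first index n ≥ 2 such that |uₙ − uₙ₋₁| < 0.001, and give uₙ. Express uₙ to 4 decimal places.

n = 5, uₙ = 0.5195

F(0.1) = -1.004252, F(0.7) = 0.298467
u₂ = 0.700000 − 0.298467·(0.600000)/(1.302718) = 0.562534;  |Δ| = 0.137466
F(0.562534) = 0.079619
u₃ = 0.562534 − 0.079619·(-0.137466)/(-0.218847) = 0.512522;  |Δ| = 0.050012
F(0.512522) = -0.013430
u₄ = 0.512522 − (-0.013430)·(-0.050012)/(-0.093049) = 0.519740;  |Δ| = 0.007218
F(0.519740) = 0.000432
u₅ = 0.519740 − 0.000432·(0.007218)/(0.013862) = 0.519515;  |Δ| = 0.000225
|u₅ − u₄| = 0.000225 < 0.001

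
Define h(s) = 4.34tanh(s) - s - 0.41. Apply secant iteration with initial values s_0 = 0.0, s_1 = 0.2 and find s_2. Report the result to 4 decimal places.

h(0.0) = -0.410000, h(0.2) = 0.246609
s_2 = 0.200000 − 0.246609·(0.200000 − 0.000000) / (0.246609 − (-0.410000)) = 0.200000 − (0.049322)/(0.656609) = 0.124884

0.1249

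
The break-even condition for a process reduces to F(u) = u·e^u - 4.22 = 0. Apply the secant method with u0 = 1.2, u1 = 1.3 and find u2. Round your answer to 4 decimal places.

1.2300

F(1.2) = -0.235860, F(1.3) = 0.550086
u2 = 1.300000 − 0.550086·(1.300000 − 1.200000) / (0.550086 − (-0.235860)) = 1.300000 − (0.055009)/(0.785945) = 1.230010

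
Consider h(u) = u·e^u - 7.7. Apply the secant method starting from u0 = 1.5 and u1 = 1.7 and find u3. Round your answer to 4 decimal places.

h(1.5) = -0.977466, h(1.7) = 1.605711
u2 = 1.700000 − 1.605711·(1.700000 − 1.500000) / (1.605711 − (-0.977466)) = 1.700000 − (0.321142)/(2.583177) = 1.575679
h(1.575679) = -0.083127
u3 = 1.575679 − (-0.083127)·(1.575679 − 1.700000) / (-0.083127 − 1.605711) = 1.575679 − (0.010334)/(-1.688837) = 1.581799

1.5818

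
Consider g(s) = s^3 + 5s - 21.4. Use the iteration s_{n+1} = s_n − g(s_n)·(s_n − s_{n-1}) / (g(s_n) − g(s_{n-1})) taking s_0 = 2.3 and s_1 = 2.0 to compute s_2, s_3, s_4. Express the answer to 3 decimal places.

g(2.3) = 2.26700, g(2.0) = -3.40000
s_2 = 2.00000 − (-3.40000)·(2.00000 − 2.30000) / (-3.40000 − 2.26700) = 2.00000 − (1.02000)/(-5.66700) = 2.17999
g(2.17999) = -0.13997
s_3 = 2.17999 − (-0.13997)·(2.17999 − 2.00000) / (-0.13997 − (-3.40000)) = 2.17999 − (-0.02519)/(3.26003) = 2.18772
g(2.18772) = 0.00924
s_4 = 2.18772 − 0.00924·(2.18772 − 2.17999) / (0.00924 − (-0.13997)) = 2.18772 − (0.00007)/(0.14921) = 2.18724

2.180, 2.188, 2.187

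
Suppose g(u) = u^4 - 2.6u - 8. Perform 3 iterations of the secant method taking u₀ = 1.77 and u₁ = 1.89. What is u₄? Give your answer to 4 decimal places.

g(1.77) = -2.786938, g(1.89) = -0.154102
u₂ = 1.890000 − (-0.154102)·(1.890000 − 1.770000) / (-0.154102 − (-2.786938)) = 1.890000 − (-0.018492)/(2.632836) = 1.897024
g(1.897024) = 0.018372
u₃ = 1.897024 − 0.018372·(1.897024 − 1.890000) / (0.018372 − (-0.154102)) = 1.897024 − (0.000129)/(0.172473) = 1.896276
g(1.896276) = -0.000101
u₄ = 1.896276 − (-0.000101)·(1.896276 − 1.897024) / (-0.000101 − 0.018372) = 1.896276 − (0.000000)/(-0.018473) = 1.896280

1.8963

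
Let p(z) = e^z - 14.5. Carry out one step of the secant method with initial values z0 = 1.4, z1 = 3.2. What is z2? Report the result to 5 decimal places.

p(1.4) = -10.4448000, p(3.2) = 10.0325302
z2 = 3.2000000 − 10.0325302·(3.2000000 − 1.4000000) / (10.0325302 − (-10.4448000)) = 3.2000000 − (18.0585544)/(20.4773302) = 2.3181197

2.31812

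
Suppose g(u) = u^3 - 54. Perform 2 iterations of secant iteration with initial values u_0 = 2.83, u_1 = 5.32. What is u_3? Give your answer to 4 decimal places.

g(2.83) = -31.334813, g(5.32) = 96.568768
u_2 = 5.320000 − 96.568768·(5.320000 − 2.830000) / (96.568768 − (-31.334813)) = 5.320000 − (240.456232)/(127.903581) = 3.440020
g(3.440020) = -13.291722
u_3 = 3.440020 − (-13.291722)·(3.440020 − 5.320000) / (-13.291722 − 96.568768) = 3.440020 − (24.988178)/(-109.860490) = 3.667473

3.6675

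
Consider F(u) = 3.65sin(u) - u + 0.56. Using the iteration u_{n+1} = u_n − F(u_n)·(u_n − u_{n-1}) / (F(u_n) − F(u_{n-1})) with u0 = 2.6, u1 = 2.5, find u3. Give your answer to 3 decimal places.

F(2.6) = -0.15842, F(2.5) = 0.24442
u2 = 2.50000 − 0.24442·(2.50000 − 2.60000) / (0.24442 − (-0.15842)) = 2.50000 − (-0.02444)/(0.40284) = 2.56067
F(2.56067) = 0.00242
u3 = 2.56067 − 0.00242·(2.56067 − 2.50000) / (0.00242 − 0.24442) = 2.56067 − (0.00015)/(-0.24201) = 2.56128

2.561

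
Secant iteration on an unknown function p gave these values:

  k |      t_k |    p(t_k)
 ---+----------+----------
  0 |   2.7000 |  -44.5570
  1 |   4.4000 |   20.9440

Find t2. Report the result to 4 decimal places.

3.8564

t2 = 4.4000 − 20.9440·(4.4000 − 2.7000) / (20.9440 − (-44.5570))
   = 4.4000 − (35.604800)/(65.501000) = 3.856424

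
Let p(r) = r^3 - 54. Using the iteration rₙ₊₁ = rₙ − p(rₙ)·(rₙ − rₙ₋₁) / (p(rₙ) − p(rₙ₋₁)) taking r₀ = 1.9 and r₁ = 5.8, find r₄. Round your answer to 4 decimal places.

p(1.9) = -47.141000, p(5.8) = 141.112000
r₂ = 5.800000 − 141.112000·(5.800000 − 1.900000) / (141.112000 − (-47.141000)) = 5.800000 − (550.336800)/(188.253000) = 2.876611
p(2.876611) = -30.196365
r₃ = 2.876611 − (-30.196365)·(2.876611 − 5.800000) / (-30.196365 − 141.112000) = 2.876611 − (88.275728)/(-171.308365) = 3.391914
p(3.391914) = -14.975763
r₄ = 3.391914 − (-14.975763)·(3.391914 − 2.876611) / (-14.975763 − (-30.196365)) = 3.391914 − (-7.717057)/(15.220602) = 3.898928

3.8989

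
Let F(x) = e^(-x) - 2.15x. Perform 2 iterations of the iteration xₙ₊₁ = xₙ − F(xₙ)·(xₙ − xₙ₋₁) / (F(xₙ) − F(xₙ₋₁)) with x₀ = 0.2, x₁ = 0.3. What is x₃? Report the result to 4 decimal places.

F(0.2) = 0.388731, F(0.3) = 0.095818
x₂ = 0.300000 − 0.095818·(0.300000 − 0.200000) / (0.095818 − 0.388731) = 0.300000 − (0.009582)/(-0.292913) = 0.332712
F(0.332712) = 0.001645
x₃ = 0.332712 − 0.001645·(0.332712 − 0.300000) / (0.001645 − 0.095818) = 0.332712 − (0.000054)/(-0.094173) = 0.333284

0.3333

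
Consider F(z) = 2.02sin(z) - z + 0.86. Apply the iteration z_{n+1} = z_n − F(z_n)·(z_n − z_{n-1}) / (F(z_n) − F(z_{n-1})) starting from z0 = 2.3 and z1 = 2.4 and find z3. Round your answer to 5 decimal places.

2.32801

F(2.3) = 0.0663245, F(2.4) = -0.1755644
z2 = 2.4000000 − (-0.1755644)·(2.4000000 − 2.3000000) / (-0.1755644 − 0.0663245) = 2.4000000 − (-0.0175564)/(-0.2418889) = 2.3274194
F(2.3274194) = 0.0014403
z3 = 2.3274194 − 0.0014403·(2.3274194 − 2.4000000) / (0.0014403 − (-0.1755644)) = 2.3274194 − (-0.0001045)/(0.1770047) = 2.3280100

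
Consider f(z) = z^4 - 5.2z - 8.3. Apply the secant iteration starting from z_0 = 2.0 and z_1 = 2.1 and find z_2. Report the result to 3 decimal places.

2.092

f(2.0) = -2.70000, f(2.1) = 0.22810
z_2 = 2.10000 − 0.22810·(2.10000 − 2.00000) / (0.22810 − (-2.70000)) = 2.10000 − (0.02281)/(2.92810) = 2.09221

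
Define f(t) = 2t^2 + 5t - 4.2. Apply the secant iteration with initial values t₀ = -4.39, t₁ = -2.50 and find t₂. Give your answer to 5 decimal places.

-2.97836

f(-4.39) = 12.3942000, f(-2.50) = -4.2000000
t₂ = -2.5000000 − (-4.2000000)·(-2.5000000 − (-4.3900000)) / (-4.2000000 − 12.3942000) = -2.5000000 − (-7.9380000)/(-16.5942000) = -2.9783599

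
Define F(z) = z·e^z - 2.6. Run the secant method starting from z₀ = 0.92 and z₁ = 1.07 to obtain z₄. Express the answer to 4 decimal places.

0.9779

F(0.92) = -0.291453, F(1.07) = 0.519456
z₂ = 1.070000 − 0.519456·(1.070000 − 0.920000) / (0.519456 − (-0.291453)) = 1.070000 − (0.077918)/(0.810909) = 0.973912
F(0.973912) = -0.020803
z₃ = 0.973912 − (-0.020803)·(0.973912 − 1.070000) / (-0.020803 − 0.519456) = 0.973912 − (0.001999)/(-0.540259) = 0.977612
F(0.977612) = -0.001408
z₄ = 0.977612 − (-0.001408)·(0.977612 − 0.973912) / (-0.001408 − (-0.020803)) = 0.977612 − (-0.000005)/(0.019395) = 0.977881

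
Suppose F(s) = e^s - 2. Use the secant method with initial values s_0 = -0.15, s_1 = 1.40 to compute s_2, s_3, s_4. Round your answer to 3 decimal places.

0.403, 0.599, 0.708

F(-0.15) = -1.13929, F(1.40) = 2.05520
s_2 = 1.40000 − 2.05520·(1.40000 − (-0.15000)) / (2.05520 − (-1.13929)) = 1.40000 − (3.18556)/(3.19449) = 0.40280
F(0.40280) = -0.50400
s_3 = 0.40280 − (-0.50400)·(0.40280 − 1.40000) / (-0.50400 − 2.05520) = 0.40280 − (0.50259)/(-2.55920) = 0.59918
F(0.59918) = -0.17937
s_4 = 0.59918 − (-0.17937)·(0.59918 − 0.40280) / (-0.17937 − (-0.50400)) = 0.59918 − (-0.03523)/(0.32463) = 0.70769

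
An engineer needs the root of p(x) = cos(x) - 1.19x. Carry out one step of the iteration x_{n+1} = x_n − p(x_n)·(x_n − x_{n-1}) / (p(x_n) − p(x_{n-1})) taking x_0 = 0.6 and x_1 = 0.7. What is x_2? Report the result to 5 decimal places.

0.66203

p(0.6) = 0.1113356, p(0.7) = -0.0681578
x_2 = 0.7000000 − (-0.0681578)·(0.7000000 − 0.6000000) / (-0.0681578 − 0.1113356) = 0.7000000 − (-0.0068158)/(-0.1794934) = 0.6620277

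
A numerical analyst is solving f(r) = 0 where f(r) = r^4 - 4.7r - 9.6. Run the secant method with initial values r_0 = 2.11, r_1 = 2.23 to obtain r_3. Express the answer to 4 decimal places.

2.1008

f(2.11) = 0.304194, f(2.23) = 4.648734
r_2 = 2.230000 − 4.648734·(2.230000 − 2.110000) / (4.648734 − 0.304194) = 2.230000 − (0.557848)/(4.344540) = 2.101598
f(2.101598) = 0.029850
r_3 = 2.101598 − 0.029850·(2.101598 − 2.230000) / (0.029850 − 4.648734) = 2.101598 − (-0.003833)/(-4.618885) = 2.100768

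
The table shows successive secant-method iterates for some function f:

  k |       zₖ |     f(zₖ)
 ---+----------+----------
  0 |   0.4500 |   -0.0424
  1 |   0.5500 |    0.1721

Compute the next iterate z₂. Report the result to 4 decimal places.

z₂ = 0.5500 − 0.1721·(0.5500 − 0.4500) / (0.1721 − (-0.0424))
   = 0.5500 − (0.017210)/(0.214500) = 0.469767

0.4698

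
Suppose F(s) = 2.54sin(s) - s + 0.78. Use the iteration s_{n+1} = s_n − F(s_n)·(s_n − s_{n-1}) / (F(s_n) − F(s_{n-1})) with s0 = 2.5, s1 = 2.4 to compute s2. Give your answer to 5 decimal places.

2.43237

F(2.5) = -0.1998808, F(2.4) = 0.0956765
s2 = 2.4000000 − 0.0956765·(2.4000000 − 2.5000000) / (0.0956765 − (-0.1998808)) = 2.4000000 − (-0.0095676)/(0.2955572) = 2.4323716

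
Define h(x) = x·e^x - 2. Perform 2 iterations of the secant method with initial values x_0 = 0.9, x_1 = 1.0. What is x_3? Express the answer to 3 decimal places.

h(0.9) = 0.21364, h(1.0) = 0.71828
x_2 = 1.00000 − 0.71828·(1.00000 − 0.90000) / (0.71828 − 0.21364) = 1.00000 − (0.07183)/(0.50464) = 0.85766
h(0.85766) = 0.02207
x_3 = 0.85766 − 0.02207·(0.85766 − 1.00000) / (0.02207 − 0.71828) = 0.85766 − (-0.00314)/(-0.69621) = 0.85315

0.853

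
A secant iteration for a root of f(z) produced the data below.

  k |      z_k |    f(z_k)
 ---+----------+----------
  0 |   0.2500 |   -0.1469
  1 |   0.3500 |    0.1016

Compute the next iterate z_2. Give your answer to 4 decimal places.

z_2 = 0.3500 − 0.1016·(0.3500 − 0.2500) / (0.1016 − (-0.1469))
   = 0.3500 − (0.010160)/(0.248500) = 0.309115

0.3091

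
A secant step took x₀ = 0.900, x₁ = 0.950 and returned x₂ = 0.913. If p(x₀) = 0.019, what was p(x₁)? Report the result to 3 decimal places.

-0.054

The secant line through (0.900, 0.019) and (0.950, p(x₁)) crosses zero at x₂ = 0.913.
So (0.900, 0.019), (0.950, p(x₁)), (0.913, 0) are collinear:
p(x₁) = 0.019 · (0.950 − 0.913) / (0.900 − 0.913) = 0.019 · (0.03700)/(-0.01300) = -0.05408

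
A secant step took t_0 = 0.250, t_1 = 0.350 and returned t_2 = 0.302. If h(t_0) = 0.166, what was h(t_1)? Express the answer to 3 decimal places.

The secant line through (0.250, 0.166) and (0.350, h(t_1)) crosses zero at t_2 = 0.302.
So (0.250, 0.166), (0.350, h(t_1)), (0.302, 0) are collinear:
h(t_1) = 0.166 · (0.350 − 0.302) / (0.250 − 0.302) = 0.166 · (0.04800)/(-0.05200) = -0.15323

-0.153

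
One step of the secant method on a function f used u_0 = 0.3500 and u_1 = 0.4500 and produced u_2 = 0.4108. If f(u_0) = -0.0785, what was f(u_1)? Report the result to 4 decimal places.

The secant line through (0.3500, -0.0785) and (0.4500, f(u_1)) crosses zero at u_2 = 0.4108.
So (0.3500, -0.0785), (0.4500, f(u_1)), (0.4108, 0) are collinear:
f(u_1) = -0.0785 · (0.4500 − 0.4108) / (0.3500 − 0.4108) = -0.0785 · (0.039200)/(-0.060800) = 0.050612

0.0506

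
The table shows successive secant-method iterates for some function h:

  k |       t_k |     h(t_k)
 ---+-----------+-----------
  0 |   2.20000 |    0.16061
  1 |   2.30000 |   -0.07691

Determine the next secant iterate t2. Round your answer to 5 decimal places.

2.26762

t2 = 2.30000 − (-0.07691)·(2.30000 − 2.20000) / (-0.07691 − 0.16061)
   = 2.30000 − (-0.0076910)/(-0.2375200) = 2.2676196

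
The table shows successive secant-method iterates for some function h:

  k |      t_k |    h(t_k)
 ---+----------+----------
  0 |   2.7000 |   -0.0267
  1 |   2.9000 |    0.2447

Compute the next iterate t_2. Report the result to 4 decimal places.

t_2 = 2.9000 − 0.2447·(2.9000 − 2.7000) / (0.2447 − (-0.0267))
   = 2.9000 − (0.048940)/(0.271400) = 2.719676

2.7197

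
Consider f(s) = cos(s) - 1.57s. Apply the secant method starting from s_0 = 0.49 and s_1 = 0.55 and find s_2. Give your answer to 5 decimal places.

0.54469

f(0.49) = 0.1130329, f(0.55) = -0.0109755
s_2 = 0.5500000 − (-0.0109755)·(0.5500000 − 0.4900000) / (-0.0109755 − 0.1130329) = 0.5500000 − (-0.0006585)/(-0.1240083) = 0.5446896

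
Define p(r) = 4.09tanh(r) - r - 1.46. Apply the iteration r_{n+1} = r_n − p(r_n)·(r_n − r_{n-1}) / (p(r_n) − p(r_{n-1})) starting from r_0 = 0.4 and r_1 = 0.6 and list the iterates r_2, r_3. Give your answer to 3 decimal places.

p(0.4) = -0.30601, p(0.6) = 0.13653
r_2 = 0.60000 − 0.13653·(0.60000 − 0.40000) / (0.13653 − (-0.30601)) = 0.60000 − (0.02731)/(0.44254) = 0.53830
p(0.53830) = 0.01274
r_3 = 0.53830 − 0.01274·(0.53830 − 0.60000) / (0.01274 − 0.13653) = 0.53830 − (-0.00079)/(-0.12379) = 0.53194

0.538, 0.532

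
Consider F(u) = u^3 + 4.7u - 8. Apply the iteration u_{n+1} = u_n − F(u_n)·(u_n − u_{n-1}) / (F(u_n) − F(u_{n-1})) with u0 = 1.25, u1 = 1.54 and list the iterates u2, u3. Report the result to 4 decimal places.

F(1.25) = -0.171875, F(1.54) = 2.890264
u2 = 1.540000 − 2.890264·(1.540000 − 1.250000) / (2.890264 − (-0.171875)) = 1.540000 − (0.838177)/(3.062139) = 1.266277
F(1.266277) = -0.018073
u3 = 1.266277 − (-0.018073)·(1.266277 − 1.540000) / (-0.018073 − 2.890264) = 1.266277 − (0.004947)/(-2.908337) = 1.267978

1.2663, 1.2680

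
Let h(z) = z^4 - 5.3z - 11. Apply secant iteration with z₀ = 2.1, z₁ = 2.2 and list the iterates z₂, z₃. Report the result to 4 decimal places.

2.1778, 2.1791

h(2.1) = -2.681900, h(2.2) = 0.765600
z₂ = 2.200000 − 0.765600·(2.200000 − 2.100000) / (0.765600 − (-2.681900)) = 2.200000 − (0.076560)/(3.447500) = 2.177793
h(2.177793) = -0.048333
z₃ = 2.177793 − (-0.048333)·(2.177793 − 2.200000) / (-0.048333 − 0.765600) = 2.177793 − (0.001073)/(-0.813933) = 2.179111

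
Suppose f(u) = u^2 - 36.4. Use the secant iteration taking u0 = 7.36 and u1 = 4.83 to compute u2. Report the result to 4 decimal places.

f(7.36) = 17.769600, f(4.83) = -13.071100
u2 = 4.830000 − (-13.071100)·(4.830000 − 7.360000) / (-13.071100 − 17.769600) = 4.830000 − (33.069883)/(-30.840700) = 5.902281

5.9023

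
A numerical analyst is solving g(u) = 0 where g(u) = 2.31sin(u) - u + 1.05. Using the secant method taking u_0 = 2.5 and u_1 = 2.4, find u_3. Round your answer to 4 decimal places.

2.4762

g(2.5) = -0.067529, g(2.4) = 0.210320
u_2 = 2.400000 − 0.210320·(2.400000 − 2.500000) / (0.210320 − (-0.067529)) = 2.400000 − (-0.021032)/(0.277849) = 2.475696
g(2.475696) = 0.001341
u_3 = 2.475696 − 0.001341·(2.475696 − 2.400000) / (0.001341 − 0.210320) = 2.475696 − (0.000101)/(-0.208979) = 2.476181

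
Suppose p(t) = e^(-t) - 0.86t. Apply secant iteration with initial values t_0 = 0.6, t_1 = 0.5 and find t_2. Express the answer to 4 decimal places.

p(0.6) = 0.032812, p(0.5) = 0.176531
t_2 = 0.500000 − 0.176531·(0.500000 − 0.600000) / (0.176531 − 0.032812) = 0.500000 − (-0.017653)/(0.143719) = 0.622830

0.6228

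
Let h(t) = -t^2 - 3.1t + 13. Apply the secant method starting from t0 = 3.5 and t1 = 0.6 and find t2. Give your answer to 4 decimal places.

2.0972

h(3.5) = -10.100000, h(0.6) = 10.780000
t2 = 0.600000 − 10.780000·(0.600000 − 3.500000) / (10.780000 − (-10.100000)) = 0.600000 − (-31.262000)/(20.880000) = 2.097222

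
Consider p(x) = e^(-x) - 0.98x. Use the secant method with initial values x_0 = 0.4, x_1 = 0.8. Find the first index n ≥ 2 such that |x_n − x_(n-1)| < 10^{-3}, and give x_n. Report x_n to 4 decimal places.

n = 4, x_n = 0.5745

p(0.4) = 0.278320, p(0.8) = -0.334671
x_2 = 0.800000 − (-0.334671)·(0.400000)/(-0.612991) = 0.581614;  |Δ| = 0.218386
p(0.581614) = -0.010987
x_3 = 0.581614 − (-0.010987)·(-0.218386)/(0.323684) = 0.574202;  |Δ| = 0.007413
p(0.574202) = 0.000437
x_4 = 0.574202 − 0.000437·(-0.007413)/(0.011424) = 0.574485;  |Δ| = 0.000283
|x_4 − x_3| = 0.000283 < 10^{-3}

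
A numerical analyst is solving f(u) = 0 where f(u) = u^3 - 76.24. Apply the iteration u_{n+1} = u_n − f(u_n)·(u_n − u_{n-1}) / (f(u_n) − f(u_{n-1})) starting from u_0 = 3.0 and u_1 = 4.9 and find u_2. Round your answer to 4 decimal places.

f(3.0) = -49.240000, f(4.9) = 41.409000
u_2 = 4.900000 − 41.409000·(4.900000 − 3.000000) / (41.409000 − (-49.240000)) = 4.900000 − (78.677100)/(90.649000) = 4.032069

4.0321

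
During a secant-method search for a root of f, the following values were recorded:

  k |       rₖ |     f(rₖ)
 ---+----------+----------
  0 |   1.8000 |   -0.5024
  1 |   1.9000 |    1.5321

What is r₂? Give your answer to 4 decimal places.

r₂ = 1.9000 − 1.5321·(1.9000 − 1.8000) / (1.5321 − (-0.5024))
   = 1.9000 − (0.153210)/(2.034500) = 1.824694

1.8247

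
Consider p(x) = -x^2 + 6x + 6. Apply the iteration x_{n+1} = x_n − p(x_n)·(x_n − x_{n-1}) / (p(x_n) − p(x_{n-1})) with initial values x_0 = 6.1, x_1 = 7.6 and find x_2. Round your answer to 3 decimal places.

6.800

p(6.1) = 5.39000, p(7.6) = -6.16000
x_2 = 7.60000 − (-6.16000)·(7.60000 − 6.10000) / (-6.16000 − 5.39000) = 7.60000 − (-9.24000)/(-11.55000) = 6.80000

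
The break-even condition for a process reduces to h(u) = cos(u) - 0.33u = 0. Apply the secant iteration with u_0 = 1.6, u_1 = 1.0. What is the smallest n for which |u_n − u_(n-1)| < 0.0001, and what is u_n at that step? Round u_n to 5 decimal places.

h(1.6) = -0.5571995, h(1.0) = 0.2103023
u_2 = 1.0000000 − 0.2103023·(-0.6000000)/(0.7675018) = 1.1644053;  |Δ| = 0.1644053
h(1.1644053) = 0.0110431
u_3 = 1.1644053 − 0.0110431·(0.1644053)/(-0.1992592) = 1.1735168;  |Δ| = 0.0091115
h(1.1735168) = -0.0003494
u_4 = 1.1735168 − (-0.0003494)·(0.0091115)/(-0.0113925) = 1.1732374;  |Δ| = 0.0002794
h(1.1732374) = 0.0000005
u_5 = 1.1732374 − 0.0000005·(-0.0002794)/(0.0003498) = 1.1732378;  |Δ| = 0.0000004
|u_5 − u_4| = 0.0000004 < 0.0001

n = 5, u_n = 1.17324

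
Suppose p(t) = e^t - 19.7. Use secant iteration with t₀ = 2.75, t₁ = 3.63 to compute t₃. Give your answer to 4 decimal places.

p(2.75) = -4.057368, p(3.63) = 18.012817
t₂ = 3.630000 − 18.012817·(3.630000 − 2.750000) / (18.012817 − (-4.057368)) = 3.630000 − (15.851279)/(22.070185) = 2.911779
p(2.911779) = -1.310523
t₃ = 2.911779 − (-1.310523)·(2.911779 − 3.630000) / (-1.310523 − 18.012817) = 2.911779 − (0.941245)/(-19.323339) = 2.960489

2.9605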